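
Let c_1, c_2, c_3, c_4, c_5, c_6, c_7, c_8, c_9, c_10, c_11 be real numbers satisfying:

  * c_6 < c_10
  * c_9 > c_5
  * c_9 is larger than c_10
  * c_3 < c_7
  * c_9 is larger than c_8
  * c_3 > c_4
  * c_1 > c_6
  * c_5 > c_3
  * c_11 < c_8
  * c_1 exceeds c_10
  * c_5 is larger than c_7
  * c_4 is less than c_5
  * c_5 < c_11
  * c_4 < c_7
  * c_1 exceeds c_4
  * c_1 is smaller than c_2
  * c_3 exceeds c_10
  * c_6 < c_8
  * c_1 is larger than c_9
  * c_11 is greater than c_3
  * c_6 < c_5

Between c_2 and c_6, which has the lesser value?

Chaining the given relations: c_6 < c_10 < c_3 < c_7 < c_5 < c_11 < c_8 < c_9 < c_1 < c_2.
So c_6 < c_2; c_6 is the smaller of the two.

c_6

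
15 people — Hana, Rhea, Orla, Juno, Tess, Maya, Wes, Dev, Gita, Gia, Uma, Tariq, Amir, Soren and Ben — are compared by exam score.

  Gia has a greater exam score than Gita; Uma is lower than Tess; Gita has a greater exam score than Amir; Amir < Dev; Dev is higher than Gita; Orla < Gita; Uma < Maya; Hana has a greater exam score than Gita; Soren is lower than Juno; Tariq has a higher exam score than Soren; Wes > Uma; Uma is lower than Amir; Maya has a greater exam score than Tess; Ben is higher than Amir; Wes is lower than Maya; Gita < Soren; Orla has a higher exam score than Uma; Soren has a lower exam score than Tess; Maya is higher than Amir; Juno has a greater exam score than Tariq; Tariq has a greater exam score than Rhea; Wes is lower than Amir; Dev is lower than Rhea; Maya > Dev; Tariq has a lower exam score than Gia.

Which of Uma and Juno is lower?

Uma

The relevant relations are Uma < Wes; Wes < Amir; Amir < Gita; Gita < Dev; Dev < Rhea; Rhea < Tariq; Tariq < Juno.
Together: Uma < Wes < Amir < Gita < Dev < Rhea < Tariq < Juno.
So Uma < Juno; Uma is the lower of the two.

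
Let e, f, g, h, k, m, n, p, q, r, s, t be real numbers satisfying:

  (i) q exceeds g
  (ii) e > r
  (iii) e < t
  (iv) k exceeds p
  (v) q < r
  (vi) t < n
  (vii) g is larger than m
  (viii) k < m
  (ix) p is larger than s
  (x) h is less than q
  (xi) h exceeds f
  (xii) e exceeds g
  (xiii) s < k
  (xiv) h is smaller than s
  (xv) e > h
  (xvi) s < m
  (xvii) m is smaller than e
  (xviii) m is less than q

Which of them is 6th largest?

Piecing the relations together gives one ordering: f < h < s < p < k < m < g < q < r < e < t < n.
The 6th largest is g.

g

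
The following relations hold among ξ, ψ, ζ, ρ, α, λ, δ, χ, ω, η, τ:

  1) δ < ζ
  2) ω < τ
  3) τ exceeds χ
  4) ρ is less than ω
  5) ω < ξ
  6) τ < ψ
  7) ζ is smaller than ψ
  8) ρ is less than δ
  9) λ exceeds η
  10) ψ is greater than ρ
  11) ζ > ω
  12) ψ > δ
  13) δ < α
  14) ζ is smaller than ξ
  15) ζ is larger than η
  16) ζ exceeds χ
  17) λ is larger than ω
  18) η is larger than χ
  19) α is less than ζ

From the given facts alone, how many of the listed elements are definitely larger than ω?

5

From ω the given relations immediately reach τ, λ, ζ, ξ.
From those, ψ — 5 in total.
No other element is forced above ω by the given relations, so the count is 5.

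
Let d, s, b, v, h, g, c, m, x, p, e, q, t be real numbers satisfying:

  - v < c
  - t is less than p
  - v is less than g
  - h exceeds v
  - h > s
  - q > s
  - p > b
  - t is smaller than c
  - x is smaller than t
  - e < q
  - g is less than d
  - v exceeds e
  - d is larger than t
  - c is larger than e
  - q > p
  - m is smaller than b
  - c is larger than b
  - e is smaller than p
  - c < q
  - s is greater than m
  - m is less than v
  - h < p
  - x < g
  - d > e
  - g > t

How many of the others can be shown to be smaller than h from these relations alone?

4

The elements the relations force below h are e, m, v, s — no chain reaches any other.
That is 4.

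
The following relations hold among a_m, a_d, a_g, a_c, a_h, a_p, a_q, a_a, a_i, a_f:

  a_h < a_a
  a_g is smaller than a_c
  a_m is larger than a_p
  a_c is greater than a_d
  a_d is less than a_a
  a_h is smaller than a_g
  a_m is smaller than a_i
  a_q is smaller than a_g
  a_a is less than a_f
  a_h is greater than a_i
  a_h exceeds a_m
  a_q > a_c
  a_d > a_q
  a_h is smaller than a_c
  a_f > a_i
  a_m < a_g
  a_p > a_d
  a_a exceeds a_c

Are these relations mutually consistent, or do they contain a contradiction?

We have a_c < a_q stated directly, yet also a_q < a_d < a_p < a_m < a_i < a_h < a_g < a_c by chaining the others — so a_q < a_c. Contradiction.

inconsistent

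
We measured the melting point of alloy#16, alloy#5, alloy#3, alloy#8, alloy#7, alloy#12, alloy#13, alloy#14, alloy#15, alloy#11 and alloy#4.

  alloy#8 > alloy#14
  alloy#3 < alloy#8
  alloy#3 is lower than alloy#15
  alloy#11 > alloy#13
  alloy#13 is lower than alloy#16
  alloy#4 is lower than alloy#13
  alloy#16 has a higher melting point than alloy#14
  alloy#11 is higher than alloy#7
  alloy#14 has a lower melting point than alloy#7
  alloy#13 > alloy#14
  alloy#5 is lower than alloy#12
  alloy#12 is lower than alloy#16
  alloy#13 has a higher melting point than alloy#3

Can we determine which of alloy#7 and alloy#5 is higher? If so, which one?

Following every chain through alloy#5: above alloy#5 we get alloy#12, alloy#16.
alloy#7 is not reached, and no chain runs the other way from alloy#7 to alloy#5.
So the given relations leave the order of alloy#5 and alloy#7 undetermined.

undetermined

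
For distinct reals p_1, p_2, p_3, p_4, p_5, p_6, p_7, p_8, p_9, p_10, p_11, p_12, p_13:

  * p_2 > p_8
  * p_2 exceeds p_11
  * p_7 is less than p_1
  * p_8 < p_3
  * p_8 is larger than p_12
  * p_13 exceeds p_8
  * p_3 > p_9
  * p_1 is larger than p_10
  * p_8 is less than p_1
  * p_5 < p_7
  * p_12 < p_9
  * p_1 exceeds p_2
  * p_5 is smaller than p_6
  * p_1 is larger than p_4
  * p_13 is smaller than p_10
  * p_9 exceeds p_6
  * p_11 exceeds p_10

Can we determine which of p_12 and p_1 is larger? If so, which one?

The relevant relations are p_12 < p_8; p_8 < p_13; p_13 < p_10; p_10 < p_11; p_11 < p_2; p_2 < p_1.
Together: p_12 < p_8 < p_13 < p_10 < p_11 < p_2 < p_1.
So p_1 is larger.

p_1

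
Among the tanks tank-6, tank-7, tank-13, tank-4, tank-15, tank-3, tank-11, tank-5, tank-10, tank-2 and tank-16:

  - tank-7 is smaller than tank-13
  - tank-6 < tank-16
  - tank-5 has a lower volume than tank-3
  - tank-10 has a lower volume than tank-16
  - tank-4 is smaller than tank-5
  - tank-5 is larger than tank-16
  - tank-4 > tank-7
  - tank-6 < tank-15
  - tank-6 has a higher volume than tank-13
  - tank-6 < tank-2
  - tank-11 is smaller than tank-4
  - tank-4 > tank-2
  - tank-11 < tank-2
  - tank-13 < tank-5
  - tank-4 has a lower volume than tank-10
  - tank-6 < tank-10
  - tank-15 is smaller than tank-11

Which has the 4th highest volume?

tank-10

The consecutive relations fix a unique order: tank-7 < tank-13 < tank-6 < tank-15 < tank-11 < tank-2 < tank-4 < tank-10 < tank-16 < tank-5 < tank-3.
Counting 4 from the largest end gives tank-10.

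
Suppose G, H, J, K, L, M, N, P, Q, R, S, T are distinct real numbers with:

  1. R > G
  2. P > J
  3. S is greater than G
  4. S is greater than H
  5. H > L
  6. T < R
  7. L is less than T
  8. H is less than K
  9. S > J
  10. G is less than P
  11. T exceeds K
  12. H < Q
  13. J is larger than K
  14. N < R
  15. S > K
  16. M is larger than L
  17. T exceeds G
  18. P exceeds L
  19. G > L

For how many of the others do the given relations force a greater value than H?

7

The elements the relations force above H are Q, K, J, T, S, R, P — no chain reaches any other.
That is 7.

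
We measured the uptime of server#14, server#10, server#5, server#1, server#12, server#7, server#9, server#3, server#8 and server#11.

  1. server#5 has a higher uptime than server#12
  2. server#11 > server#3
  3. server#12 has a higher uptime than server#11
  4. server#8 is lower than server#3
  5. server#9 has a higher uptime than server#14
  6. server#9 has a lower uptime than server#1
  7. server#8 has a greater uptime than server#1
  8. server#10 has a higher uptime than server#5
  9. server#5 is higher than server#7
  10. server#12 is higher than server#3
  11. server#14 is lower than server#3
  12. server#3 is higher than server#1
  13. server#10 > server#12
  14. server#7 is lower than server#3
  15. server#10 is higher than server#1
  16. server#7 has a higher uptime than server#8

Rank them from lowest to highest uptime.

server#14 < server#9 < server#1 < server#8 < server#7 < server#3 < server#11 < server#12 < server#5 < server#10

Each adjacent pair is fixed by a given relation: server#14 < server#9; server#9 < server#1; server#1 < server#8; server#8 < server#7; server#7 < server#3; server#3 < server#11; server#11 < server#12; server#12 < server#5; server#5 < server#10. Chaining them end to end gives the full order.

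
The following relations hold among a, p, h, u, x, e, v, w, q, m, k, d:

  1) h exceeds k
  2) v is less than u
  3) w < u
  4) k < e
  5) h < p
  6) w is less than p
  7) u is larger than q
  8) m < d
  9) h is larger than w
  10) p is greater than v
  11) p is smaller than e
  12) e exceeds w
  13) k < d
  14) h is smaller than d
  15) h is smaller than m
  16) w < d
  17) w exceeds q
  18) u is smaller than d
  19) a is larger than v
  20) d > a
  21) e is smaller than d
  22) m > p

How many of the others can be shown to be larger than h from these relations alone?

4

From h the given relations immediately reach p, m, d.
From those, e — 4 in total.
Nothing else is reachable above h; 4 in all.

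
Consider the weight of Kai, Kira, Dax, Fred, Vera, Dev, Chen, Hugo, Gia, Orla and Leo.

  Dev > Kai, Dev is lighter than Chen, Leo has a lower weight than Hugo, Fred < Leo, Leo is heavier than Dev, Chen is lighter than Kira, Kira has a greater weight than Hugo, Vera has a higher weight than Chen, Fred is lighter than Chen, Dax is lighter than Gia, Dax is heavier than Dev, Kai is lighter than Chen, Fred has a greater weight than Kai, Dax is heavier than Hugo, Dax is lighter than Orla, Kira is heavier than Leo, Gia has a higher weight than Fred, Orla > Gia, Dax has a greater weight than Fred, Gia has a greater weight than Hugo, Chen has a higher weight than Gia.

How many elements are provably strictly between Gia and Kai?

5

Chaining upward from Kai reaches: Fred, Dev, Leo, Hugo, Dax, Chen, Kira, Orla, Vera.
Chaining downward from Gia reaches: Fred, Dev, Leo, Hugo, Dax.
Strictly between Kai and Gia are those in both lists: Fred, Dev, Leo, Hugo, Dax — 5 elements.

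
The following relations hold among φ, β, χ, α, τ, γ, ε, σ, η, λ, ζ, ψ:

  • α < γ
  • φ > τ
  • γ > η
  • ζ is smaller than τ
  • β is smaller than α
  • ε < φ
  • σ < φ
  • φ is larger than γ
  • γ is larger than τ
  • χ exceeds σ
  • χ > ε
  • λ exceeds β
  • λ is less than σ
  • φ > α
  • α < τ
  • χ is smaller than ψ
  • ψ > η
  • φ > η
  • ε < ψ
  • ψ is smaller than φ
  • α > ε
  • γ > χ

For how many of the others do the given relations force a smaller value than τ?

From τ the given relations immediately reach ζ, α.
From those, β, ε — 4 in total.
Nothing else is reachable below τ; 4 in all.

4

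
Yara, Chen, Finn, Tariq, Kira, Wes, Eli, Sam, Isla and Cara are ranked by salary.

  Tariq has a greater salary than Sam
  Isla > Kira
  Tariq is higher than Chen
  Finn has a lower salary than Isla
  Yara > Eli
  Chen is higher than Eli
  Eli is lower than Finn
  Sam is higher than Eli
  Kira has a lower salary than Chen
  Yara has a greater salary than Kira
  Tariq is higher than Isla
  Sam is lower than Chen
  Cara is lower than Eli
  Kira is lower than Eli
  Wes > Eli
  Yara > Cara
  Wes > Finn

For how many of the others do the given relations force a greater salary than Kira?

8

From Kira the given relations immediately reach Eli, Isla, Yara, Chen.
From those, Finn, Wes, Sam, Tariq — 8 in total.
No other element is forced above Kira by the given relations, so the count is 8.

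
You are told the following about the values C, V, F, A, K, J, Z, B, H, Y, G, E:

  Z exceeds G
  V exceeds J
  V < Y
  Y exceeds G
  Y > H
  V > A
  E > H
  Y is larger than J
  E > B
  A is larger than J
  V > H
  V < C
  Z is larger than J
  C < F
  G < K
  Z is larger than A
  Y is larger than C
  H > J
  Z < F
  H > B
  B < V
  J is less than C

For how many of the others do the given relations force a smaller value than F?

The elements the relations force below F are J, A, B, H, G, V, C, Z — no chain reaches any other.
That is 8.

8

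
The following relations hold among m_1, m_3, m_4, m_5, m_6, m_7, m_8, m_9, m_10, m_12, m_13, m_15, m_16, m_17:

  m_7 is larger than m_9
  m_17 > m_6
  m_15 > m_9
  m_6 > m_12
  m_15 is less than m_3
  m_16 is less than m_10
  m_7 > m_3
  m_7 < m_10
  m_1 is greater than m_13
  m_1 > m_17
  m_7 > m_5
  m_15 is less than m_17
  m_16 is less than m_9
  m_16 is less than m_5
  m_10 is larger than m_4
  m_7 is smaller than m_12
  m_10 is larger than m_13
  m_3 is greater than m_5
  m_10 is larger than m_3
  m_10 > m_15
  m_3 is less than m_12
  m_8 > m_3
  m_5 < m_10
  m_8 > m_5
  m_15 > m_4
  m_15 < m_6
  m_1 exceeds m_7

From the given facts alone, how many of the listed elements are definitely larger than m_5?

8

Directly above m_5: m_3, m_7, m_10, m_8.
One step further: m_12, m_1 (6 so far).
One step further: m_6 (7 so far).
One step further: m_17 (8 so far).
No other element is forced above m_5 by the given relations, so the count is 8.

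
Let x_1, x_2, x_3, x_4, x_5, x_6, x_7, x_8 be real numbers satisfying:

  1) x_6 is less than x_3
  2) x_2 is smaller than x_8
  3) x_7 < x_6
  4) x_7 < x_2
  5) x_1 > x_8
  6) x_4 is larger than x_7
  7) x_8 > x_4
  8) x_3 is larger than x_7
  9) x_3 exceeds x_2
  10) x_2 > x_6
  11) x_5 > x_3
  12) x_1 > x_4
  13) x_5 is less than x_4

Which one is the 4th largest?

x_5

Piecing the relations together gives one ordering: x_7 < x_6 < x_2 < x_3 < x_5 < x_4 < x_8 < x_1.
Counting 4 from the largest end gives x_5.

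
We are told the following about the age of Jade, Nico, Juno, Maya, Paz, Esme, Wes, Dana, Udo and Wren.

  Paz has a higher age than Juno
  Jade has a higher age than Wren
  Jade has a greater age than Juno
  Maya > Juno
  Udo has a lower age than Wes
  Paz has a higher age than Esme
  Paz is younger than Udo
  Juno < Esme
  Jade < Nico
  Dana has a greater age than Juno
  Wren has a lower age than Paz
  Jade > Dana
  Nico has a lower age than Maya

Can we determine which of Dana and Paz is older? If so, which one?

Following every chain through Dana: above Dana we get Jade, Nico, Maya; below Dana we get Juno.
Paz is not reached, and no chain runs the other way from Paz to Dana.
So the given relations leave the order of Dana and Paz undetermined.

undetermined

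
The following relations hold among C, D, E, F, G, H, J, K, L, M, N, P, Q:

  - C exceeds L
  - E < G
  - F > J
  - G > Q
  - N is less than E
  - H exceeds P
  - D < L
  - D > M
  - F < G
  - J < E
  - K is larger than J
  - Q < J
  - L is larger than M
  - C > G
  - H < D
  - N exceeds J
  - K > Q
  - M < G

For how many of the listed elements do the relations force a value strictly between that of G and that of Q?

4

The relations place Q below G. An element lies strictly between them when it is forced above Q and also forced below G.
Above Q: {J, N, K, F, E, C}. Below G: {M, J, N, F, E}.
Intersection: {J, N, F, E} — 4.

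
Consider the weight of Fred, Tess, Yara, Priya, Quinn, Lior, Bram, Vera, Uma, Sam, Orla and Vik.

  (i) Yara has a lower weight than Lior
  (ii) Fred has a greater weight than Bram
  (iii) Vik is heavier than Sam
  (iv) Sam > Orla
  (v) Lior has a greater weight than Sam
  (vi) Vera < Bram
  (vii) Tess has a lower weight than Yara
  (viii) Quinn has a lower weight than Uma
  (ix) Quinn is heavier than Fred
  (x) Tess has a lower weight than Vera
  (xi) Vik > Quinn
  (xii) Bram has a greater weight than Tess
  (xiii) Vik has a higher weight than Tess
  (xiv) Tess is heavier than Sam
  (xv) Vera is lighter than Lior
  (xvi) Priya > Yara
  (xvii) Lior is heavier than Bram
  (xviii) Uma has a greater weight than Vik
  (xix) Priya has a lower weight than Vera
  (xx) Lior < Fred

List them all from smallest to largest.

Nothing is placed below Orla, so it is least; from there Orla < Sam; Sam < Tess; Tess < Yara; Yara < Priya; Priya < Vera; Vera < Bram; Bram < Lior; Lior < Fred; Fred < Quinn; Quinn < Vik; Vik < Uma, each given directly.

Orla < Sam < Tess < Yara < Priya < Vera < Bram < Lior < Fred < Quinn < Vik < Uma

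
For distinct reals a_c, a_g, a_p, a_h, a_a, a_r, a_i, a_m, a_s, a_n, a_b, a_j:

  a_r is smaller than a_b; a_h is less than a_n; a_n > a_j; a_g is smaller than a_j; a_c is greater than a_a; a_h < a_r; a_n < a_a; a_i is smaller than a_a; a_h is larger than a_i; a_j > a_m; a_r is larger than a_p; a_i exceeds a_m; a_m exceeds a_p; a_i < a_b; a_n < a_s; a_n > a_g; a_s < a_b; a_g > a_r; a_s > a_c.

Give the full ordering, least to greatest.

The consecutive links are each given: a_p < a_m; a_m < a_i; a_i < a_h; a_h < a_r; a_r < a_g; a_g < a_j; a_j < a_n; a_n < a_a; a_a < a_c; a_c < a_s; a_s < a_b.

a_p < a_m < a_i < a_h < a_r < a_g < a_j < a_n < a_a < a_c < a_s < a_b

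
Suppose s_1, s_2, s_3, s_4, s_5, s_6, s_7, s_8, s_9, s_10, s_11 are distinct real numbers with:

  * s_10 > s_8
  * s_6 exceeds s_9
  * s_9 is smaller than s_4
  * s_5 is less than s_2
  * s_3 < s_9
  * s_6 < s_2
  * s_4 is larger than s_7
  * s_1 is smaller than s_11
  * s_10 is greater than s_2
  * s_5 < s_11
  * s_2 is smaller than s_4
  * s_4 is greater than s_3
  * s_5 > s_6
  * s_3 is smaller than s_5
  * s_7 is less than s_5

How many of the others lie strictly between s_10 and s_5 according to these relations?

1

Chaining upward from s_5 reaches: s_2, s_11, s_4.
Chaining downward from s_10 reaches: s_3, s_9, s_8, s_7, s_6, s_2.
Strictly between s_5 and s_10 are those in both lists: s_2 — 1 element.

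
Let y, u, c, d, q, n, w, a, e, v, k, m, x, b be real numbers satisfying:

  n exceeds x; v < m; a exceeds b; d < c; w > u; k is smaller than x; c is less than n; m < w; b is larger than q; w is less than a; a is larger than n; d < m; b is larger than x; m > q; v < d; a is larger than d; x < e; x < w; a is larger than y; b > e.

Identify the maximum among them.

q is not greatest since q < m; v is not greatest since v < d; k is not greatest since k < x; d is not greatest since d < a; x is not greatest since x < n; m is not greatest since m < w; u is not greatest since u < w; e is not greatest since e < b; y is not greatest since y < a; c is not greatest since c < n; w is not greatest since w < a; b is not greatest since b < a; n is not greatest since n < a.
Only a has nothing above it, so a is the maximum.

a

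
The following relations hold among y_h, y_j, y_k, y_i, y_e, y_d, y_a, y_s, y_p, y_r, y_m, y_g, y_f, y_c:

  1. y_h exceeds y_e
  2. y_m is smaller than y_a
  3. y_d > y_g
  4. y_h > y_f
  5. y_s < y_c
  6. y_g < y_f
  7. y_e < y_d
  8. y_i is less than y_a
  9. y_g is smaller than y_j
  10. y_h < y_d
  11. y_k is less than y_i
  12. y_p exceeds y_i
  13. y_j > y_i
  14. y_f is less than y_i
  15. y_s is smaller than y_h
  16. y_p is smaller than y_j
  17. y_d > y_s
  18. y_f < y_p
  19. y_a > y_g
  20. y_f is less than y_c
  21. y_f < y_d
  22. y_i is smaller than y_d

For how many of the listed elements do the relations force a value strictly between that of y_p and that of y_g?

2

The relations place y_g below y_p. An element lies strictly between them when it is forced above y_g and also forced below y_p.
Above y_g: {y_f, y_i, y_c, y_h, y_a, y_j, y_d}. Below y_p: {y_f, y_k, y_i}.
Intersection: {y_f, y_i} — 2.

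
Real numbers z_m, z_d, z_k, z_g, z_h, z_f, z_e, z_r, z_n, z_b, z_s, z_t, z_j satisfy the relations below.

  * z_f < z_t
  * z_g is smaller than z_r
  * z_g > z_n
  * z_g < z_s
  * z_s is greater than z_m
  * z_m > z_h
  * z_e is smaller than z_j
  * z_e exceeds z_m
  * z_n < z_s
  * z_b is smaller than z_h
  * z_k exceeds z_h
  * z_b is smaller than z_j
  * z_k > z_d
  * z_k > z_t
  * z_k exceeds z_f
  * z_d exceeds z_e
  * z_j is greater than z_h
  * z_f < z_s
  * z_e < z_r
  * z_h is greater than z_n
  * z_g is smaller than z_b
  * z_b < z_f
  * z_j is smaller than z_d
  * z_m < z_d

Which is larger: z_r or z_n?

z_r

z_n < z_g < z_b < z_h < z_m < z_e < z_r, by transitivity through z_g, z_b, z_h, z_m, z_e.
So z_n < z_r; z_r is the larger of the two.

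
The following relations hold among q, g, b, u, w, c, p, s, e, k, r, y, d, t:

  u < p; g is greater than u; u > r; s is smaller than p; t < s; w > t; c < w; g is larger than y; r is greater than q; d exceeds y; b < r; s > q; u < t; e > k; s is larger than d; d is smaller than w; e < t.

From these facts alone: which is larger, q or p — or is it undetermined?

q < r and r < u give q < u.
Then u < t extends the chain to t.
Then t < s extends the chain to s.
With s < p: q < r < u < t < s < p.
So p is larger.

p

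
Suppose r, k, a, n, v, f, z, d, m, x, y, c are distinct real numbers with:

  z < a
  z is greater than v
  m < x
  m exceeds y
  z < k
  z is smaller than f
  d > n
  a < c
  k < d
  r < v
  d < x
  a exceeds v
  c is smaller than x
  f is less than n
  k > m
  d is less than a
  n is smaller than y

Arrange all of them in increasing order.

Nothing is placed below r, so it is least; from there r < v; v < z; z < f; f < n; n < y; y < m; m < k; k < d; d < a; a < c; c < x, each given directly.

r < v < z < f < n < y < m < k < d < a < c < x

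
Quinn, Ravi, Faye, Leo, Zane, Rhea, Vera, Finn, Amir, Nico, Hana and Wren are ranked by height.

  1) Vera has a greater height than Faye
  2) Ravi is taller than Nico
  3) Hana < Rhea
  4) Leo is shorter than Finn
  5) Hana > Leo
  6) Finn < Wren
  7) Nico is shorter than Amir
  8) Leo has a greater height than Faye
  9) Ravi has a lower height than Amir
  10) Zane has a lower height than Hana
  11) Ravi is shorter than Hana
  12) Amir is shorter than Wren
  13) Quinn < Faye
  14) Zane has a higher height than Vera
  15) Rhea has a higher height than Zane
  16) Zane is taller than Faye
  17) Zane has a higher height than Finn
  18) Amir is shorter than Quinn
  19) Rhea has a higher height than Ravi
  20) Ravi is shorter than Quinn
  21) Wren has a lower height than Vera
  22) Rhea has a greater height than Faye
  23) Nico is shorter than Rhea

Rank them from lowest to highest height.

Each adjacent pair is fixed by a given relation: Nico < Ravi; Ravi < Amir; Amir < Quinn; Quinn < Faye; Faye < Leo; Leo < Finn; Finn < Wren; Wren < Vera; Vera < Zane; Zane < Hana; Hana < Rhea. Chaining them end to end gives the full order.

Nico < Ravi < Amir < Quinn < Faye < Leo < Finn < Wren < Vera < Zane < Hana < Rhea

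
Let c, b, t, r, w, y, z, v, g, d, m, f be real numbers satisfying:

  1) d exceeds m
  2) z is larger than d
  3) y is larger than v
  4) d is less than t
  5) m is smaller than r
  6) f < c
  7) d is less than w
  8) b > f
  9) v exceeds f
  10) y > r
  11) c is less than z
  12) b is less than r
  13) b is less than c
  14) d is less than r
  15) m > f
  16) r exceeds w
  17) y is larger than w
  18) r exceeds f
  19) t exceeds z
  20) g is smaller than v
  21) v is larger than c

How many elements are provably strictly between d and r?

The relations place d below r. An element lies strictly between them when it is forced above d and also forced below r.
Above d: {z, w, t, y}. Below r: {f, m, b, w}.
Intersection: {w} — 1.

1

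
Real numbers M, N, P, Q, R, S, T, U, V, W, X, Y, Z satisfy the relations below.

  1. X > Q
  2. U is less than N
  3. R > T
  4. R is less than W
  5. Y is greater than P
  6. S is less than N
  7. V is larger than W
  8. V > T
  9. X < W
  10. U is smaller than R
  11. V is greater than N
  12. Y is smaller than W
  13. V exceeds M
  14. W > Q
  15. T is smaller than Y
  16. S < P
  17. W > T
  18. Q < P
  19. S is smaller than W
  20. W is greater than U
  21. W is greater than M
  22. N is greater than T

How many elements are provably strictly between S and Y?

The relations place S below Y. An element lies strictly between them when it is forced above S and also forced below Y.
Above S: {P, N, W, V}. Below Y: {Q, T, P}.
Intersection: {P} — 1.

1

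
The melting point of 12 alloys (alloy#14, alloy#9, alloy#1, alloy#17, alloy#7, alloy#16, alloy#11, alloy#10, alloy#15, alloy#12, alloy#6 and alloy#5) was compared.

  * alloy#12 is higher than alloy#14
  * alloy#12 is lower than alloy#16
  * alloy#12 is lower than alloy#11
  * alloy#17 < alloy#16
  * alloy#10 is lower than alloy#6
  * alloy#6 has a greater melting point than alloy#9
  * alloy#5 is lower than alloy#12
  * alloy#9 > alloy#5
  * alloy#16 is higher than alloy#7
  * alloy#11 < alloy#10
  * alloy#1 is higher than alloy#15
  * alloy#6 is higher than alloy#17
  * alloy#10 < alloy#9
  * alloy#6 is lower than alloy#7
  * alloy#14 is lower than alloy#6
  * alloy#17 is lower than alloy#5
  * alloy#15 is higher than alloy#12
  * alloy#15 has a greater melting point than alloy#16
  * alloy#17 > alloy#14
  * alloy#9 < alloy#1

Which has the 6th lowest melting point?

The consecutive relations fix a unique order: alloy#14 < alloy#17 < alloy#5 < alloy#12 < alloy#11 < alloy#10 < alloy#9 < alloy#6 < alloy#7 < alloy#16 < alloy#15 < alloy#1.
Counting 6 from the smallest end gives alloy#10.

alloy#10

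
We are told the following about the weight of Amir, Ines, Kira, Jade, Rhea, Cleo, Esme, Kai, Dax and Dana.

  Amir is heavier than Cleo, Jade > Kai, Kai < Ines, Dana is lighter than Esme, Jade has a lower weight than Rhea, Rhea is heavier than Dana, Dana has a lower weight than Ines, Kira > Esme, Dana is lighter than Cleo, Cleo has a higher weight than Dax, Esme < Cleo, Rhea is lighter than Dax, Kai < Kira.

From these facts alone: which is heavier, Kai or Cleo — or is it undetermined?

Cleo

Kai < Jade and Jade < Rhea give Kai < Rhea.
With Rhea < Dax: Kai < Jade < Rhea < Dax.
Then Dax < Cleo extends the chain to Cleo.
So Cleo is heavier.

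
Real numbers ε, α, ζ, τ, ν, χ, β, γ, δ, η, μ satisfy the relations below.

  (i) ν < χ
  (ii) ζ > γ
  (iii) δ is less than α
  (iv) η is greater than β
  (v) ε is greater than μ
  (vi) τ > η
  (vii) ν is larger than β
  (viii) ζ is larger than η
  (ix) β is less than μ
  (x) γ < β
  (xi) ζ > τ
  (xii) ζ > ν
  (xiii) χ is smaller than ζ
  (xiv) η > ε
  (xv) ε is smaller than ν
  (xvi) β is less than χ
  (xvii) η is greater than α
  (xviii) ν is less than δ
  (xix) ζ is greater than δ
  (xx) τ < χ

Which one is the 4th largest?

η

Chaining the given pairs: γ < β < μ < ε < ν < δ < α < η < τ < χ < ζ.
Counting 4 from the largest end gives η.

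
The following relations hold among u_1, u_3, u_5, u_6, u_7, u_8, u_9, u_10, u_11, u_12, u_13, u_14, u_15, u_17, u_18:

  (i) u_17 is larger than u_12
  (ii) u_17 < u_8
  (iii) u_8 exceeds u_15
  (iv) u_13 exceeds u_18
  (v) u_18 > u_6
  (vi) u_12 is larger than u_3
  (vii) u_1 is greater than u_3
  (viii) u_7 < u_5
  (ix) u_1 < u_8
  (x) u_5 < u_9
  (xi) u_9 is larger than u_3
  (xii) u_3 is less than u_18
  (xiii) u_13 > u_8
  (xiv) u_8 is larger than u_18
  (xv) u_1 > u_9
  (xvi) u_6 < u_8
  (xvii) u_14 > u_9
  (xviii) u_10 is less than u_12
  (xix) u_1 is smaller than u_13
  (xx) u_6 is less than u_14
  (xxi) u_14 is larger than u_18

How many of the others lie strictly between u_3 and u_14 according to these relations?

2

Chaining upward from u_3 reaches: u_9, u_18, u_12, u_1, u_17, u_8, u_13.
Chaining downward from u_14 reaches: u_7, u_5, u_6, u_9, u_18.
Strictly between u_3 and u_14 are those in both lists: u_9, u_18 — 2 elements.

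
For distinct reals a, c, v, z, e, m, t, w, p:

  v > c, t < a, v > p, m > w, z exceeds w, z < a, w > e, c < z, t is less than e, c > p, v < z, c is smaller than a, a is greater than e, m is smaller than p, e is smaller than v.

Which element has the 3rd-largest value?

v

The consecutive relations fix a unique order: t < e < w < m < p < c < v < z < a.
The 3rd largest is v.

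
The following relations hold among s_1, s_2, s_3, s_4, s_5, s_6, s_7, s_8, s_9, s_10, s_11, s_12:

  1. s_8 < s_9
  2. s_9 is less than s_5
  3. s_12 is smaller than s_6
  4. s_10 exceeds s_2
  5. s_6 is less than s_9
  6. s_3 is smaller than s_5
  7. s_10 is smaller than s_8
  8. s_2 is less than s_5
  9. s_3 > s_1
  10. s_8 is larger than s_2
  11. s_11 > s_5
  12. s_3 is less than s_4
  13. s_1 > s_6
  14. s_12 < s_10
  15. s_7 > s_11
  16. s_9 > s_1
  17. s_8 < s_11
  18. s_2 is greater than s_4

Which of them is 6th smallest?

s_2

Piecing the relations together gives one ordering: s_12 < s_6 < s_1 < s_3 < s_4 < s_2 < s_10 < s_8 < s_9 < s_5 < s_11 < s_7.
The 6th smallest is s_2.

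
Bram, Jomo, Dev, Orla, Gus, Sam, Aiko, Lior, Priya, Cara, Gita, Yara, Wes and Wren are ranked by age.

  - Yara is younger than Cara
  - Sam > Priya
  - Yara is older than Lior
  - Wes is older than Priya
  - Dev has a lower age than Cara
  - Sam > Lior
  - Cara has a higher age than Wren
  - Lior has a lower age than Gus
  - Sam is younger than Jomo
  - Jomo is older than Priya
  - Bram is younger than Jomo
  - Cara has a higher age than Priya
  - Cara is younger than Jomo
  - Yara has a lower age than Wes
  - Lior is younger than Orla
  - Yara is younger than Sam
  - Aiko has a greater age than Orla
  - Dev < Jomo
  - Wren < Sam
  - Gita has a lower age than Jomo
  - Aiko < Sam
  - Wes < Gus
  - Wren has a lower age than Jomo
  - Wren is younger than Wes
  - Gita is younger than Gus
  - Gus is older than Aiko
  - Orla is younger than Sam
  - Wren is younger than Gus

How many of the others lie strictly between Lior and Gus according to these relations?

4

Chaining upward from Lior reaches: Orla, Yara, Aiko, Sam, Wes, Cara, Jomo.
Chaining downward from Gus reaches: Gita, Priya, Wren, Orla, Yara, Aiko, Wes.
Strictly between Lior and Gus are those in both lists: Orla, Yara, Aiko, Wes — 4 elements.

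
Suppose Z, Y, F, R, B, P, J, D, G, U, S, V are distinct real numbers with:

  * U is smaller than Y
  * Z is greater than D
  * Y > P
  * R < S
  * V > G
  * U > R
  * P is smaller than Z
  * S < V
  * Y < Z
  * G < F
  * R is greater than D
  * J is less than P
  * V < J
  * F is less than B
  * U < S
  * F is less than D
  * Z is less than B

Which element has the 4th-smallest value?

R

Chaining the given pairs: G < F < D < R < U < S < V < J < P < Y < Z < B.
The 4th smallest is R.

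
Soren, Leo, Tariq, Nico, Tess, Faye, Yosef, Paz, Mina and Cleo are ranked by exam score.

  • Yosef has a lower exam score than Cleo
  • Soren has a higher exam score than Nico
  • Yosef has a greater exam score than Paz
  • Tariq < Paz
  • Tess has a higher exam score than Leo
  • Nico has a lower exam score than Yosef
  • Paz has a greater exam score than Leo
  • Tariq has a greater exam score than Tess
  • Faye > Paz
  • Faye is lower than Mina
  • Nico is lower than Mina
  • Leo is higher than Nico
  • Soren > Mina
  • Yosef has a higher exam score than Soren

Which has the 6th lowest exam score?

The consecutive relations fix a unique order: Nico < Leo < Tess < Tariq < Paz < Faye < Mina < Soren < Yosef < Cleo.
Counting 6 from the smallest end gives Faye.

Faye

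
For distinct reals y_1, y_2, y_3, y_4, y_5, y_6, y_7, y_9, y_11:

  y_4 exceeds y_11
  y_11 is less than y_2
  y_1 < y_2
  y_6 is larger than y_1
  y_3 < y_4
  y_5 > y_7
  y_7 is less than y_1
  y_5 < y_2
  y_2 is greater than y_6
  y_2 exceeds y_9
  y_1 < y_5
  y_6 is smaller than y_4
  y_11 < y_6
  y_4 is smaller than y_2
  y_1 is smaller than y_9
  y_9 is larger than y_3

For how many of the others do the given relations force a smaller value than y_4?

From y_4 the given relations immediately reach y_3, y_11, y_6.
From those, y_1 — 4 in total.
From those, y_7 — 5 in total.
Nothing else is reachable below y_4; 5 in all.

5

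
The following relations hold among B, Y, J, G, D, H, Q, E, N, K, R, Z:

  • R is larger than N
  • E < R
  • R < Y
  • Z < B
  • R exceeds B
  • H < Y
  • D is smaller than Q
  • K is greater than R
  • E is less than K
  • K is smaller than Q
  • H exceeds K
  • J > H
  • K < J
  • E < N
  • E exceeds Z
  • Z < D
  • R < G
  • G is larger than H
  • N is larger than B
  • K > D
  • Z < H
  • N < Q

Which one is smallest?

Z

Chaining upward from Z: directly above it, D, B, E, H; then N, R, K, G, Y, Q, J.
That covers every other element, and nothing is given below Z, so Z is the smallest.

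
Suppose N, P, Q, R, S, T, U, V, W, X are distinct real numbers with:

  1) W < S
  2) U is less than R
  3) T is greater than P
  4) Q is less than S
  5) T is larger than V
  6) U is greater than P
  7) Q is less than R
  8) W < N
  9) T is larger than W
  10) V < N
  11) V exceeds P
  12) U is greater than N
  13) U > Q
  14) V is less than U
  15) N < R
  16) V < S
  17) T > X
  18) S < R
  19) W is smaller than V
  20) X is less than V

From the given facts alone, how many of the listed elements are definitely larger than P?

The elements the relations force above P are V, N, S, U, R, T — no chain reaches any other.
That is 6.

6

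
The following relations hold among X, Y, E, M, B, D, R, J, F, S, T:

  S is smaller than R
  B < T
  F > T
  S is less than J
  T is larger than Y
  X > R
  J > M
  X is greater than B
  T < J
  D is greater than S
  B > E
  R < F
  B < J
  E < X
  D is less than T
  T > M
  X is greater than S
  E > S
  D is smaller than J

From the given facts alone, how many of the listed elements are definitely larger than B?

From B the given relations immediately reach T, X, J.
From those, F — 4 in total.
No other element is forced above B by the given relations, so the count is 4.

4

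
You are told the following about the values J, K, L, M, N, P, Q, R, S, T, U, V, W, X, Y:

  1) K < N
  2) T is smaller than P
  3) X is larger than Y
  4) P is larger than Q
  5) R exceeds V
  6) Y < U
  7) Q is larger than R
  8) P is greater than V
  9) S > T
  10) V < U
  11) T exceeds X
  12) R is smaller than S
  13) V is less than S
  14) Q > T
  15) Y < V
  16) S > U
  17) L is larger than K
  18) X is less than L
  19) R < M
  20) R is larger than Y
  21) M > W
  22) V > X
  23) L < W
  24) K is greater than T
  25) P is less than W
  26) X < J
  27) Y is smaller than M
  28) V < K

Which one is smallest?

Y

Chaining upward from Y: directly above it, X, V, R, U, M; then T, K, J, Q, P, L, S; then N, W.
That covers every other element, and nothing is given below Y, so Y is the smallest.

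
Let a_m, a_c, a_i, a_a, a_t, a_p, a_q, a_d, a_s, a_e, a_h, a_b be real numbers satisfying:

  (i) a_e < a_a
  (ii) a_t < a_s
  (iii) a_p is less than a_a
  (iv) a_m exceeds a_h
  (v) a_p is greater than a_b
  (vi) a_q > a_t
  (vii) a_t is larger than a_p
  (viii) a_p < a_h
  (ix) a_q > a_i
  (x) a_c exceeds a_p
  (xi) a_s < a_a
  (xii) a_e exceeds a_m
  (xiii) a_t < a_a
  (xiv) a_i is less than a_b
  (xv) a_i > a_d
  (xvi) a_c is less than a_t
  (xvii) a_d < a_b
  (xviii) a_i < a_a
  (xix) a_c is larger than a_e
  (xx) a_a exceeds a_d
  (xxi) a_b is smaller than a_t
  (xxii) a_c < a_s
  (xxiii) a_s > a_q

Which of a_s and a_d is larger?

The relevant relations are a_d < a_i; a_i < a_b; a_b < a_p; a_p < a_h; a_h < a_m; a_m < a_e; a_e < a_c; a_c < a_t; a_t < a_q; a_q < a_s.
Together: a_d < a_i < a_b < a_p < a_h < a_m < a_e < a_c < a_t < a_q < a_s.
So a_d < a_s; a_s is the larger of the two.

a_s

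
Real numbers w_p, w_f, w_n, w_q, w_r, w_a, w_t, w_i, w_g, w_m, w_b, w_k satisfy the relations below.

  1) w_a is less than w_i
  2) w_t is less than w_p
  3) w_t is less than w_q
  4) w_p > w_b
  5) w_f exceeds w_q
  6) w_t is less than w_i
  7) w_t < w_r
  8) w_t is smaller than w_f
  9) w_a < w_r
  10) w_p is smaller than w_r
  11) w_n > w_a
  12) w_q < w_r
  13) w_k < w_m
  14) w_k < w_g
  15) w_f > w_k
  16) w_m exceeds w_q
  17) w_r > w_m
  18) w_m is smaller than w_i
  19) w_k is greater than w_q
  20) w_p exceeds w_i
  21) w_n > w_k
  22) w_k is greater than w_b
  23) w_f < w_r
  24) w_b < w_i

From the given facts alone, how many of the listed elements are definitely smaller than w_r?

9

From w_r the given relations immediately reach w_a, w_t, w_q, w_m, w_f, w_p.
From those, w_b, w_k, w_i — 9 in total.
No other element is forced below w_r by the given relations, so the count is 9.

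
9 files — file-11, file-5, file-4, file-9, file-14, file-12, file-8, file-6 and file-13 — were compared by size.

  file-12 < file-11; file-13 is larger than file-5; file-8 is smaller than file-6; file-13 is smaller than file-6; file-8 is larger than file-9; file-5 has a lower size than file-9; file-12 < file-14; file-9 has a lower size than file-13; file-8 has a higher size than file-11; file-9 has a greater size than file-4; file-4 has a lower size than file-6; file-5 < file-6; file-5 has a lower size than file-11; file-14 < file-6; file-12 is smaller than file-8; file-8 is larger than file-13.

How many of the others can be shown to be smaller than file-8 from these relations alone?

From file-8 the given relations immediately reach file-12, file-9, file-13, file-11.
From those, file-5, file-4 — 6 in total.
No other element is forced below file-8 by the given relations, so the count is 6.

6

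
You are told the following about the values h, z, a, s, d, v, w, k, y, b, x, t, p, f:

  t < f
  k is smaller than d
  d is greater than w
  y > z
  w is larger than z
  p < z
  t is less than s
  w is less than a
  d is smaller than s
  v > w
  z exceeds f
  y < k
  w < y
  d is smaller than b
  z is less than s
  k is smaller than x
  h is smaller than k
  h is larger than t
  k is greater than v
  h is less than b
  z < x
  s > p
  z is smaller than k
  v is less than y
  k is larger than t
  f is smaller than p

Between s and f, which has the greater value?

s

f < p and p < z give f < z.
With z < w: f < p < z < w.
Then w < v extends the chain to v.
With v < y: f < p < z < w < v < y.
With y < k: f < p < z < w < v < y < k.
Then k < d extends the chain to d.
With d < s: f < p < z < w < v < y < k < d < s.
So f < s; s is the larger of the two.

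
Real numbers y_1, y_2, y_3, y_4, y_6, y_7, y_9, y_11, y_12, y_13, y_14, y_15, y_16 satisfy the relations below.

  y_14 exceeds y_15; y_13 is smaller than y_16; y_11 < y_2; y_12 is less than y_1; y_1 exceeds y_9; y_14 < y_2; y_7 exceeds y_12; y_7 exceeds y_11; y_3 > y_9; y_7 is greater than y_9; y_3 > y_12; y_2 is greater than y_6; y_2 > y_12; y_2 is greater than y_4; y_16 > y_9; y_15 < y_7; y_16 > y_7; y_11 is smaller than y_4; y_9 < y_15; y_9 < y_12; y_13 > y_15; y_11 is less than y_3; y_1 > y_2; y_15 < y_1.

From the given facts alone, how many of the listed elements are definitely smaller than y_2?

7

Directly below y_2: y_12, y_6, y_11, y_14, y_4.
One step further: y_9, y_15 (7 so far).
Nothing else is reachable below y_2; 7 in all.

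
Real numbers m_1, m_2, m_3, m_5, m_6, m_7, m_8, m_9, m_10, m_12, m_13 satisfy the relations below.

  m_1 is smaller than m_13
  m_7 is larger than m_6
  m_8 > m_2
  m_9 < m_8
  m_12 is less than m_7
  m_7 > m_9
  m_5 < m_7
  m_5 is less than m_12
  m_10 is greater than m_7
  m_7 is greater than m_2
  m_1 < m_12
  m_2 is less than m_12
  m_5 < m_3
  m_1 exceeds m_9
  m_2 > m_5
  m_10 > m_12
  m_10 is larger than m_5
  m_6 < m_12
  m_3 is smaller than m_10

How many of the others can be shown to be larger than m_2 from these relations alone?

4

From m_2 the given relations immediately reach m_8, m_12, m_7.
From those, m_10 — 4 in total.
No other element is forced above m_2 by the given relations, so the count is 4.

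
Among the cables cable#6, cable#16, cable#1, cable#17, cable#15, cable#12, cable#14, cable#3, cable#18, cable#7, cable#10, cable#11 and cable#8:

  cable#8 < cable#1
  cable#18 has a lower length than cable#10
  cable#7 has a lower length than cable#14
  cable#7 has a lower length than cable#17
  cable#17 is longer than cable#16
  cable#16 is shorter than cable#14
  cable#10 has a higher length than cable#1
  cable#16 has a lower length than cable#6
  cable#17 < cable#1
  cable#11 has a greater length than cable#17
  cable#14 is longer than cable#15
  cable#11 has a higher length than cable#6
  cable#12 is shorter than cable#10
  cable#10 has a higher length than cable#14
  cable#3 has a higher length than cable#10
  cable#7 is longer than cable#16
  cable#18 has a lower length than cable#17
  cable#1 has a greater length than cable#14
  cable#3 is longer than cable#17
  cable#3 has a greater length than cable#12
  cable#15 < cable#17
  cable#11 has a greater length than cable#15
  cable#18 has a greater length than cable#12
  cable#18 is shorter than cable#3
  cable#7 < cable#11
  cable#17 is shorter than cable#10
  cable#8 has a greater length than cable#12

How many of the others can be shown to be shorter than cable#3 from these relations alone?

Directly below cable#3: cable#12, cable#18, cable#17, cable#10.
One step further: cable#15, cable#16, cable#7, cable#14, cable#1 (9 so far).
One step further: cable#8 (10 so far).
Nothing else is reachable below cable#3; 10 in all.

10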